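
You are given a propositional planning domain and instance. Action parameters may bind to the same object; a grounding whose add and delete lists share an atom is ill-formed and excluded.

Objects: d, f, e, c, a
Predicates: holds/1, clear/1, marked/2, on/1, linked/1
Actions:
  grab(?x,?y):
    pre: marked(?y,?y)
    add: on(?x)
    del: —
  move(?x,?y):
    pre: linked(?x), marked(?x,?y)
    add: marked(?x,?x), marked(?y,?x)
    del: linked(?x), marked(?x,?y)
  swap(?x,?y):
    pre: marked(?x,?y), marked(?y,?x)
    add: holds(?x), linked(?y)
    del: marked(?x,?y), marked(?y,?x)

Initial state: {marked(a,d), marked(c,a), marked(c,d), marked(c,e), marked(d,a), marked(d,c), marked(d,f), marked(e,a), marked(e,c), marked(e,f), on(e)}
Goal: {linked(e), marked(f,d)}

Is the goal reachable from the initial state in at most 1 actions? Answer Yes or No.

No

1. swap(c,d)  →  {holds(c), linked(d), marked(a,d), marked(c,a), marked(c,e), marked(d,a), marked(d,f), marked(e,a), marked(e,c), marked(e,f), on(e)}
2. move(d,f)  →  {holds(c), marked(a,d), marked(c,a), marked(c,e), marked(d,a), marked(d,d), marked(e,a), marked(e,c), marked(e,f), marked(f,d), on(e)}
3. swap(c,e)  →  {holds(c), linked(e), marked(a,d), marked(c,a), marked(d,a), marked(d,d), marked(e,a), marked(e,f), marked(f,d), on(e)}
optimal plan length = 3; 3 > 1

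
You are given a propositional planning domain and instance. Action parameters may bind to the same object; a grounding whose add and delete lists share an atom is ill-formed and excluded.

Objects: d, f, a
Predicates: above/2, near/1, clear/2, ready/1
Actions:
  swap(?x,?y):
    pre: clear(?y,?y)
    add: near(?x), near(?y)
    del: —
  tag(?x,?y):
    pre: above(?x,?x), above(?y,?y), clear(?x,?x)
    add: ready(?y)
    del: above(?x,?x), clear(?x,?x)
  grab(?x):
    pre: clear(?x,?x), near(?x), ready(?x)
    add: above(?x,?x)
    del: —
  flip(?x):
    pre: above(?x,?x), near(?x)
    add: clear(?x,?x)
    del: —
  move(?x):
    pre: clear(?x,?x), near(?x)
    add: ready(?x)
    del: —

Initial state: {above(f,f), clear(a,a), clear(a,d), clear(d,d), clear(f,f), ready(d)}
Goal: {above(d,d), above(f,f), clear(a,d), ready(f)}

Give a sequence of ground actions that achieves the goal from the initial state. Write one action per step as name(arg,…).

swap(d,f); grab(d); move(f)

1. swap(d,f)  →  {above(f,f), clear(a,a), clear(a,d), clear(d,d), clear(f,f), near(d), near(f), ready(d)}
2. grab(d)  →  {above(d,d), above(f,f), clear(a,a), clear(a,d), clear(d,d), clear(f,f), near(d), near(f), ready(d)}
3. move(f)  →  {above(d,d), above(f,f), clear(a,a), clear(a,d), clear(d,d), clear(f,f), near(d), near(f), ready(d), ready(f)}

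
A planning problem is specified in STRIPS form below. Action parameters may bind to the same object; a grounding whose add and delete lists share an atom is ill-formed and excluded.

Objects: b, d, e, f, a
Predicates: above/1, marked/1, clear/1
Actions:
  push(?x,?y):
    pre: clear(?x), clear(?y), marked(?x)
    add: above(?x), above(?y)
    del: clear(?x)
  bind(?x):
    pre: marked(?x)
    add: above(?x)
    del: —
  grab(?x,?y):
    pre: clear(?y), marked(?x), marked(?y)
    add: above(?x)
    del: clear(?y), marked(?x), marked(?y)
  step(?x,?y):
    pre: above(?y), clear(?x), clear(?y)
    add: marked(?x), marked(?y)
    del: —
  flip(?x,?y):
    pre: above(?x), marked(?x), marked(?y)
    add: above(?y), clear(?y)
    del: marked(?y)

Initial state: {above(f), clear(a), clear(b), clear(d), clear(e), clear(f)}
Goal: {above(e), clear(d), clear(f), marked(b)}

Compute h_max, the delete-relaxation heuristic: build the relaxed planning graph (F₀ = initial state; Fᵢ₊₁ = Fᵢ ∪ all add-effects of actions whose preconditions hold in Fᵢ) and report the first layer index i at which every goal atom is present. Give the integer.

F0 = init (6 atoms)
F1 = F0 ∪ {marked(a), marked(b), marked(d), marked(e), marked(f)}  (11 atoms)
F2 = F1 ∪ {above(a), above(b), above(d), above(e)}  (15 atoms)
goal ⊆ F2  ⇒  h_max = 2

2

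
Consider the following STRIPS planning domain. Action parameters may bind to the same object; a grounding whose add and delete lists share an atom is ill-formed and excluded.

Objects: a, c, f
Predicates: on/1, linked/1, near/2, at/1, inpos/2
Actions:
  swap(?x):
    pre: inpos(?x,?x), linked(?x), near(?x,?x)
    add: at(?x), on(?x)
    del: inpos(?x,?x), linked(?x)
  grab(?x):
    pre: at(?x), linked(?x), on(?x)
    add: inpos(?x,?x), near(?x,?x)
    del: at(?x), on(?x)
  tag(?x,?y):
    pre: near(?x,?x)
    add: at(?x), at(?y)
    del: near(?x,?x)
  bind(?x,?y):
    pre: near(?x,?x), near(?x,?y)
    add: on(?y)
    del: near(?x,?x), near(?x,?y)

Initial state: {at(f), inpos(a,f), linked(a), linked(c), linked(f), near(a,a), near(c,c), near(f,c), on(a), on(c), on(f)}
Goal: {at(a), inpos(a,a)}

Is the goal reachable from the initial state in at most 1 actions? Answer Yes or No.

No

1. tag(a,a)  →  {at(a), at(f), inpos(a,f), linked(a), linked(c), linked(f), near(c,c), near(f,c), on(a), on(c), on(f)}
2. grab(a)  →  {at(f), inpos(a,a), inpos(a,f), linked(a), linked(c), linked(f), near(a,a), near(c,c), near(f,c), on(c), on(f)}
3. tag(a,a)  →  {at(a), at(f), inpos(a,a), inpos(a,f), linked(a), linked(c), linked(f), near(c,c), near(f,c), on(c), on(f)}
optimal plan length = 3; 3 > 1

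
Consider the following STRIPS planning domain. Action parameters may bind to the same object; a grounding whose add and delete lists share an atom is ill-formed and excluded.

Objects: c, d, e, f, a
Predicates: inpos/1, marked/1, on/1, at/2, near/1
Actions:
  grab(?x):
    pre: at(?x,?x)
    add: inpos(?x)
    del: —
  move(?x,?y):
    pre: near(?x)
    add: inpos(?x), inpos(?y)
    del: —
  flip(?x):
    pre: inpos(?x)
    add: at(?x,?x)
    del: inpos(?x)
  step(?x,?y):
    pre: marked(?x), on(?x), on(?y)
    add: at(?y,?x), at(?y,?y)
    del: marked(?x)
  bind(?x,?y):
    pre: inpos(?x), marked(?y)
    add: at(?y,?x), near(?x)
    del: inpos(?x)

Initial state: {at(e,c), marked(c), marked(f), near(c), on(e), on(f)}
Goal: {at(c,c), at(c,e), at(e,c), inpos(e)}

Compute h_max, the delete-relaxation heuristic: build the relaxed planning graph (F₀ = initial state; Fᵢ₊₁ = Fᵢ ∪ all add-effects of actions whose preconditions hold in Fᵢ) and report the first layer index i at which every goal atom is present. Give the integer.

F0 = init (6 atoms)
F1 = F0 ∪ {at(e,e), at(e,f), at(f,f), inpos(a), inpos(c), inpos(d), inpos(e), inpos(f)}  (14 atoms)
F2 = F1 ∪ {at(a,a), at(c,a), at(c,c), at(c,d), at(c,e), at(c,f), at(d,d), at(f,a), at(f,c), at(f,d), at(f,e), near(a), near(d), near(e), near(f)}  (29 atoms)
goal ⊆ F2  ⇒  h_max = 2

2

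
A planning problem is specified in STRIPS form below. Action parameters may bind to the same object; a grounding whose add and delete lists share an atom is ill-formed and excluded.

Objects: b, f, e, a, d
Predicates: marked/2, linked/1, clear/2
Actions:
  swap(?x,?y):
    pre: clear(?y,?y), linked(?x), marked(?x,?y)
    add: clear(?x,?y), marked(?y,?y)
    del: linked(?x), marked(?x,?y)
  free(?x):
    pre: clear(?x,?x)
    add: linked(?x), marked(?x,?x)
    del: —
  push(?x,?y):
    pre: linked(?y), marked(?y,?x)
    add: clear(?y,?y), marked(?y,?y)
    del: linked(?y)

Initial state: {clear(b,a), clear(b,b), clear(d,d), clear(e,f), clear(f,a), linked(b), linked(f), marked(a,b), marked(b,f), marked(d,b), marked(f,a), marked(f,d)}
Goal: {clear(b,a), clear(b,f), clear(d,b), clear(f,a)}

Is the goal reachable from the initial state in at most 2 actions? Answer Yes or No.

1. free(d)  →  {clear(b,a), clear(b,b), clear(d,d), clear(e,f), clear(f,a), linked(b), linked(d), linked(f), marked(a,b), marked(b,f), marked(d,b), marked(d,d), marked(f,a), marked(f,d)}
2. swap(d,b)  →  {clear(b,a), clear(b,b), clear(d,b), clear(d,d), clear(e,f), clear(f,a), linked(b), linked(f), marked(a,b), marked(b,b), marked(b,f), marked(d,d), marked(f,a), marked(f,d)}
3. push(a,f)  →  {clear(b,a), clear(b,b), clear(d,b), clear(d,d), clear(e,f), clear(f,a), clear(f,f), linked(b), marked(a,b), marked(b,b), marked(b,f), marked(d,d), marked(f,a), marked(f,d), marked(f,f)}
4. swap(b,f)  →  {clear(b,a), clear(b,b), clear(b,f), clear(d,b), clear(d,d), clear(e,f), clear(f,a), clear(f,f), marked(a,b), marked(b,b), marked(d,d), marked(f,a), marked(f,d), marked(f,f)}
optimal plan length = 4; 4 > 2

No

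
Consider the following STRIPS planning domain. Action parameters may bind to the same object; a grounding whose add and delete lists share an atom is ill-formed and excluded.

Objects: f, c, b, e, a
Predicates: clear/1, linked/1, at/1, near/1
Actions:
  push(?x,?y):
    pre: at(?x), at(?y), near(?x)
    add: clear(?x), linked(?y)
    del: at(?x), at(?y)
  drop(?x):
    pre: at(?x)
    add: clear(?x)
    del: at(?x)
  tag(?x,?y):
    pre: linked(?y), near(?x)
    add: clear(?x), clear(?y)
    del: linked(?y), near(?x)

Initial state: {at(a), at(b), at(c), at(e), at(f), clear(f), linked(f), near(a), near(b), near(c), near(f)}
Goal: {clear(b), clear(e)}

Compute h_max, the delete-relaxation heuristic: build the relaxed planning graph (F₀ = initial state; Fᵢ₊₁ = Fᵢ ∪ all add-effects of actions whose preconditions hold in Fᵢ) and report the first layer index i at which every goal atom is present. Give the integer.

F0 = init (11 atoms)
F1 = F0 ∪ {clear(a), clear(b), clear(c), clear(e), linked(a), linked(b), linked(c), linked(e)}  (19 atoms)
goal ⊆ F1  ⇒  h_max = 1

1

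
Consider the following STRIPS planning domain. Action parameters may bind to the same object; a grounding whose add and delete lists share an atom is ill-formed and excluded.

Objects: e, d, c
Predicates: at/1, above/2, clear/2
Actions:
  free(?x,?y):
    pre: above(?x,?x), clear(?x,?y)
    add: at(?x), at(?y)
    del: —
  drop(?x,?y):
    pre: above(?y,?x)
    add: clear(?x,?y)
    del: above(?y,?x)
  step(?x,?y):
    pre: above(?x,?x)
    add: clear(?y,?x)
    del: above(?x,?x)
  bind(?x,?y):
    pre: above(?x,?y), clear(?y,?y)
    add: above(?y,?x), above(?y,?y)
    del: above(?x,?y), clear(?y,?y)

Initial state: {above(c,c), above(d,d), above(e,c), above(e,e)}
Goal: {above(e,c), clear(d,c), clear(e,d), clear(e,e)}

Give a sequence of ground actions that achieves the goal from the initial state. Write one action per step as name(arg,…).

1. drop(e,e)  →  {above(c,c), above(d,d), above(e,c), clear(e,e)}
2. step(d,e)  →  {above(c,c), above(e,c), clear(e,d), clear(e,e)}
3. step(c,d)  →  {above(e,c), clear(d,c), clear(e,d), clear(e,e)}

drop(e,e); step(d,e); step(c,d)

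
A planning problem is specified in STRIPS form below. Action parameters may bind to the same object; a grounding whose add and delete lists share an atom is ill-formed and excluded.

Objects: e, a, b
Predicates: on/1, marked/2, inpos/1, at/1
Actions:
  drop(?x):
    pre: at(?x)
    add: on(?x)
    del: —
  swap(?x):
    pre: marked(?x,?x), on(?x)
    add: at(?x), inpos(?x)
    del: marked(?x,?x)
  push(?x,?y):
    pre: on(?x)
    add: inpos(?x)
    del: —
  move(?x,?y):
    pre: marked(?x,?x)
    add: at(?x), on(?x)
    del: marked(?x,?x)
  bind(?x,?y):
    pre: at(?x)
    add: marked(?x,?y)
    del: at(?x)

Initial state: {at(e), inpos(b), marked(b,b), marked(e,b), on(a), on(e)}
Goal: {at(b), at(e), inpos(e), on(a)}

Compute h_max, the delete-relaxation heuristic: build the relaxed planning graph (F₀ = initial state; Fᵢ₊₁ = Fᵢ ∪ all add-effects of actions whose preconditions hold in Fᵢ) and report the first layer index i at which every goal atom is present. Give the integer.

1

F0 = init (6 atoms)
F1 = F0 ∪ {at(b), inpos(a), inpos(e), marked(e,a), marked(e,e), on(b)}  (12 atoms)
goal ⊆ F1  ⇒  h_max = 1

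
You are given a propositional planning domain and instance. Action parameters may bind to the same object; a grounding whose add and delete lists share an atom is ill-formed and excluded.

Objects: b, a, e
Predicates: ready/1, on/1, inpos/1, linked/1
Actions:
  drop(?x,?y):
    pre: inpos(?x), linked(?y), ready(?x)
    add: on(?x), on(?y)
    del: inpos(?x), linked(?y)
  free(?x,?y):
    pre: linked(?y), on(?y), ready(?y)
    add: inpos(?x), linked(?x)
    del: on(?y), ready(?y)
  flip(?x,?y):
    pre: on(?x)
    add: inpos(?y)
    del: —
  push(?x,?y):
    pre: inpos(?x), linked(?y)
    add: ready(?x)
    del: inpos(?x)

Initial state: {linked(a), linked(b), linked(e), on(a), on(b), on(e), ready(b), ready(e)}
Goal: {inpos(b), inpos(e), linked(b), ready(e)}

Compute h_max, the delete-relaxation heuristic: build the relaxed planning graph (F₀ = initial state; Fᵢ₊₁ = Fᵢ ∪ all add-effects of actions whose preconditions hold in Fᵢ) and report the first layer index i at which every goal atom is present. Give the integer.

1

F0 = init (8 atoms)
F1 = F0 ∪ {inpos(a), inpos(b), inpos(e)}  (11 atoms)
goal ⊆ F1  ⇒  h_max = 1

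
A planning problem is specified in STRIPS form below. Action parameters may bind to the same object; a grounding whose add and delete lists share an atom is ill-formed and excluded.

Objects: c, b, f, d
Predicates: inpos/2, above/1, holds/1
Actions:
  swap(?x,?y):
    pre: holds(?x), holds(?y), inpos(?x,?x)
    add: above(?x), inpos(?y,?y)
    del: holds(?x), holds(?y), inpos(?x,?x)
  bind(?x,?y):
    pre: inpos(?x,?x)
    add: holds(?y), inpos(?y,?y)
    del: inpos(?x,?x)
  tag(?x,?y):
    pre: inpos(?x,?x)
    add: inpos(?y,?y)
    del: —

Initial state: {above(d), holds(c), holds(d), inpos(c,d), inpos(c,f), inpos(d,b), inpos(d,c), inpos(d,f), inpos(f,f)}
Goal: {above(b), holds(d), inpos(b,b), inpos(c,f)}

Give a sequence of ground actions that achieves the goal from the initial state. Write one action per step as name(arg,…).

bind(f,b); swap(b,c); bind(c,b)

1. bind(f,b)  →  {above(d), holds(b), holds(c), holds(d), inpos(b,b), inpos(c,d), inpos(c,f), inpos(d,b), inpos(d,c), inpos(d,f)}
2. swap(b,c)  →  {above(b), above(d), holds(d), inpos(c,c), inpos(c,d), inpos(c,f), inpos(d,b), inpos(d,c), inpos(d,f)}
3. bind(c,b)  →  {above(b), above(d), holds(b), holds(d), inpos(b,b), inpos(c,d), inpos(c,f), inpos(d,b), inpos(d,c), inpos(d,f)}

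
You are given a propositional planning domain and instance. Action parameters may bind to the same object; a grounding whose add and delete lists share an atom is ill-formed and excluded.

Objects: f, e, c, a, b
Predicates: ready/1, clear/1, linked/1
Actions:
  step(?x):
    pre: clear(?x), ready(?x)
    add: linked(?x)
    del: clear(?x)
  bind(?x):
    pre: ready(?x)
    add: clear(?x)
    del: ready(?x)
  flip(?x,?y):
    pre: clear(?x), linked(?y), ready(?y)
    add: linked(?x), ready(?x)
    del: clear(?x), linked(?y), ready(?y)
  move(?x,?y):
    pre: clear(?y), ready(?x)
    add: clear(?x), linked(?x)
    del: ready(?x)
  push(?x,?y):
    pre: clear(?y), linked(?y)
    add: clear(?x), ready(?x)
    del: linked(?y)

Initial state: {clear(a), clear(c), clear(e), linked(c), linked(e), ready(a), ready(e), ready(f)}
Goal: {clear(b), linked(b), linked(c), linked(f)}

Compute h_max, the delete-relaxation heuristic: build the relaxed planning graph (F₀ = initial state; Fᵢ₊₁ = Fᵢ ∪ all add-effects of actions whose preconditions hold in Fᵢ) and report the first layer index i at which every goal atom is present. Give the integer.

2

F0 = init (8 atoms)
F1 = F0 ∪ {clear(b), clear(f), linked(a), linked(f), ready(b), ready(c)}  (14 atoms)
F2 = F1 ∪ {linked(b)}  (15 atoms)
goal ⊆ F2  ⇒  h_max = 2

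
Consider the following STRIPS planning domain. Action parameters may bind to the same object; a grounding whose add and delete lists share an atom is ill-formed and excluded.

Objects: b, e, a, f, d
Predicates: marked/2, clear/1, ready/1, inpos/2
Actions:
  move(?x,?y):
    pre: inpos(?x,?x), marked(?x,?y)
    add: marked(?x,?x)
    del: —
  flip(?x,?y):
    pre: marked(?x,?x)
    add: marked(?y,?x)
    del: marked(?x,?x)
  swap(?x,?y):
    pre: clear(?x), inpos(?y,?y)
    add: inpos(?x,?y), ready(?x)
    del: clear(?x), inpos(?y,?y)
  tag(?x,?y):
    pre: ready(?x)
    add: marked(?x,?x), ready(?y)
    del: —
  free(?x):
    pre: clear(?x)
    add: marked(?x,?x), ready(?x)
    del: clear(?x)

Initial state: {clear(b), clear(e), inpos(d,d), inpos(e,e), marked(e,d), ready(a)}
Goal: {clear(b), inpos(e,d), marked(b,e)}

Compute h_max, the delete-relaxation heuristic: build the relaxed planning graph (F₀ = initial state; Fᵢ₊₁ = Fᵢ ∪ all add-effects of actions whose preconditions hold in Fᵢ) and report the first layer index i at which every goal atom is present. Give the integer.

2

F0 = init (6 atoms)
F1 = F0 ∪ {inpos(b,d), inpos(b,e), inpos(e,d), marked(a,a), marked(b,b), marked(e,e), ready(b), ready(d), ready(e), ready(f)}  (16 atoms)
F2 = F1 ∪ {marked(a,b), marked(a,e), marked(b,a), marked(b,e), marked(d,a), marked(d,b), marked(d,d), marked(d,e), marked(e,a), marked(e,b), marked(f,a), marked(f,b), marked(f,e), marked(f,f)}  (30 atoms)
goal ⊆ F2  ⇒  h_max = 2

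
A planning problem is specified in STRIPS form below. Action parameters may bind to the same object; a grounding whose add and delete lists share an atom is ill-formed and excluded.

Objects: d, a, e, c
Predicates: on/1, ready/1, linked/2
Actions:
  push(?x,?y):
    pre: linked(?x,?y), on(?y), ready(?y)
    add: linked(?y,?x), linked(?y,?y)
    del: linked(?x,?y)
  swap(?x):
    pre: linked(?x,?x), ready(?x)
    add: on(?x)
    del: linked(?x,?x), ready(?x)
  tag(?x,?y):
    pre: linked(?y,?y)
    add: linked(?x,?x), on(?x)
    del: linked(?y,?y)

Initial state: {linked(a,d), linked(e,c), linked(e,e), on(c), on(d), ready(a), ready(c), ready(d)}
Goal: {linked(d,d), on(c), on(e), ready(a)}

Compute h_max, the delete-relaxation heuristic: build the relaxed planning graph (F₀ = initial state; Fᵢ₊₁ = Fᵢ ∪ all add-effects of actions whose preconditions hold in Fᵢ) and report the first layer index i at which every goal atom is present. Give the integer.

F0 = init (8 atoms)
F1 = F0 ∪ {linked(a,a), linked(c,c), linked(c,e), linked(d,a), linked(d,d), on(a)}  (14 atoms)
F2 = F1 ∪ {on(e)}  (15 atoms)
goal ⊆ F2  ⇒  h_max = 2

2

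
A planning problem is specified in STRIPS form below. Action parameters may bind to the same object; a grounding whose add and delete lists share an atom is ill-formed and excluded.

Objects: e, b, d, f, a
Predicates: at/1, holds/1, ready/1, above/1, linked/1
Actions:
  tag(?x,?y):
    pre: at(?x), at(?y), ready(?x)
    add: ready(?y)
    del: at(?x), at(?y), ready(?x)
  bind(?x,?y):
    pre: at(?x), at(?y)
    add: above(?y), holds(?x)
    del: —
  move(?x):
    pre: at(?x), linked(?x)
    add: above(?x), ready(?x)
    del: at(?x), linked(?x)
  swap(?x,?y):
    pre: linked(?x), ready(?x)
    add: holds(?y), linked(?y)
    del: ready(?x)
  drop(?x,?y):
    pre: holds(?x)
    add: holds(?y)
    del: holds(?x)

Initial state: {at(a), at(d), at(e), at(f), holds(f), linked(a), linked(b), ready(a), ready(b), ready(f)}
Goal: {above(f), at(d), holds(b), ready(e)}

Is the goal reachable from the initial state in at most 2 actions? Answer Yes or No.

1. tag(a,e)  →  {at(d), at(f), holds(f), linked(a), linked(b), ready(b), ready(e), ready(f)}
2. bind(d,f)  →  {above(f), at(d), at(f), holds(d), holds(f), linked(a), linked(b), ready(b), ready(e), ready(f)}
3. swap(b,b)  →  {above(f), at(d), at(f), holds(b), holds(d), holds(f), linked(a), linked(b), ready(e), ready(f)}
optimal plan length = 3; 3 > 2

No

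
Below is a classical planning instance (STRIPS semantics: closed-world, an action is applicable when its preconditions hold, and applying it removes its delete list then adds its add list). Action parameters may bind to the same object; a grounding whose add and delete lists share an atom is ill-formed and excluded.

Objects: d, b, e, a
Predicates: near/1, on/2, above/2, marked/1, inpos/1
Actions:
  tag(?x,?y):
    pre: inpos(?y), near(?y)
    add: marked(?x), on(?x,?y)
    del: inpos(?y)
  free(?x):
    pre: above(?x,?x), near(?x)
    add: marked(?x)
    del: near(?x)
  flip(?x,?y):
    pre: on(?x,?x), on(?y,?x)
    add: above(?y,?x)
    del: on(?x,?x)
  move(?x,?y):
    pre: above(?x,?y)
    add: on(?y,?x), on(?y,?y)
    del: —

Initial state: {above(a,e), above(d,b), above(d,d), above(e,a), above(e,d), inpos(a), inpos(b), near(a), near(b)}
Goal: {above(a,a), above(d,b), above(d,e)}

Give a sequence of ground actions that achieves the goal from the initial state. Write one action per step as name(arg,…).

1. tag(a,a)  →  {above(a,e), above(d,b), above(d,d), above(e,a), above(e,d), inpos(b), marked(a), near(a), near(b), on(a,a)}
2. flip(a,a)  →  {above(a,a), above(a,e), above(d,b), above(d,d), above(e,a), above(e,d), inpos(b), marked(a), near(a), near(b)}
3. move(e,d)  →  {above(a,a), above(a,e), above(d,b), above(d,d), above(e,a), above(e,d), inpos(b), marked(a), near(a), near(b), on(d,d), on(d,e)}
4. move(a,e)  →  {above(a,a), above(a,e), above(d,b), above(d,d), above(e,a), above(e,d), inpos(b), marked(a), near(a), near(b), on(d,d), on(d,e), on(e,a), on(e,e)}
5. flip(e,d)  →  {above(a,a), above(a,e), above(d,b), above(d,d), above(d,e), above(e,a), above(e,d), inpos(b), marked(a), near(a), near(b), on(d,d), on(d,e), on(e,a)}

tag(a,a); flip(a,a); move(e,d); move(a,e); flip(e,d)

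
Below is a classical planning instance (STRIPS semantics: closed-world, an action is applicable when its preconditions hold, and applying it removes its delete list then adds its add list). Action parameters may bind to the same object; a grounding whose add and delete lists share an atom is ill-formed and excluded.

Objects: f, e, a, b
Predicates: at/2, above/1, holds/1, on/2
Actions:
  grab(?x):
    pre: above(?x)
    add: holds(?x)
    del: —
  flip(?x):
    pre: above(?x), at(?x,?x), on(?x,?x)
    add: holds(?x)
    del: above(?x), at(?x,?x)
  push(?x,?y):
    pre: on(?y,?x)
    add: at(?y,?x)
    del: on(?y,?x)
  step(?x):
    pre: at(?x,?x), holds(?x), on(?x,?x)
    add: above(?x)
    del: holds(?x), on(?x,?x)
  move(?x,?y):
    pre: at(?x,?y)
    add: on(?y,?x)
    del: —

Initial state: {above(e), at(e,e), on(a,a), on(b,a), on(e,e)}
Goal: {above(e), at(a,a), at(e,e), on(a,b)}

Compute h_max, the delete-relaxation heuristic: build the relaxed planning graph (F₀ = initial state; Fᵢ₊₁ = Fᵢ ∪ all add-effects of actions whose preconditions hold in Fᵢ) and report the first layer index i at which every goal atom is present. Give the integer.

F0 = init (5 atoms)
F1 = F0 ∪ {at(a,a), at(b,a), holds(e)}  (8 atoms)
F2 = F1 ∪ {on(a,b)}  (9 atoms)
goal ⊆ F2  ⇒  h_max = 2

2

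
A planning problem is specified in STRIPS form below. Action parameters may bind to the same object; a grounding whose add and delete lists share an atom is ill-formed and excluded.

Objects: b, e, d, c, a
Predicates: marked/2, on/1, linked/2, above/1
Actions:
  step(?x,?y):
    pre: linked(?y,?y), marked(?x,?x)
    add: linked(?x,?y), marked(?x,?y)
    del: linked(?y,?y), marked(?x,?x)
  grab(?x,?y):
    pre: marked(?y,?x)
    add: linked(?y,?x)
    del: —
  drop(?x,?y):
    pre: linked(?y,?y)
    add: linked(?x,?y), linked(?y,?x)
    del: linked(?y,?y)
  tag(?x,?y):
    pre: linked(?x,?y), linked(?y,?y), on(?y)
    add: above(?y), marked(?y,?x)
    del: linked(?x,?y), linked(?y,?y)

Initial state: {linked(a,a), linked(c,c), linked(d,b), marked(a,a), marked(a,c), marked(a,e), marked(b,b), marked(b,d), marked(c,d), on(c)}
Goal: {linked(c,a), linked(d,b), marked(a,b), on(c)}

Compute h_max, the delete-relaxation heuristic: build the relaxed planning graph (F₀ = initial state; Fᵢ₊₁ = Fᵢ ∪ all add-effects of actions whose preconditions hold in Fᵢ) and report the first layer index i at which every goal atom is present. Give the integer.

2

F0 = init (10 atoms)
F1 = F0 ∪ {above(c), linked(a,b), linked(a,c), linked(a,d), linked(a,e), linked(b,a), linked(b,b), linked(b,c), linked(b,d), linked(c,a), linked(c,b), linked(c,d), linked(c,e), linked(d,a), linked(d,c), linked(e,a), linked(e,c), marked(b,a), marked(b,c), marked(c,c)}  (30 atoms)
F2 = F1 ∪ {linked(b,e), linked(e,b), marked(a,b), marked(c,a), marked(c,b), marked(c,e)}  (36 atoms)
goal ⊆ F2  ⇒  h_max = 2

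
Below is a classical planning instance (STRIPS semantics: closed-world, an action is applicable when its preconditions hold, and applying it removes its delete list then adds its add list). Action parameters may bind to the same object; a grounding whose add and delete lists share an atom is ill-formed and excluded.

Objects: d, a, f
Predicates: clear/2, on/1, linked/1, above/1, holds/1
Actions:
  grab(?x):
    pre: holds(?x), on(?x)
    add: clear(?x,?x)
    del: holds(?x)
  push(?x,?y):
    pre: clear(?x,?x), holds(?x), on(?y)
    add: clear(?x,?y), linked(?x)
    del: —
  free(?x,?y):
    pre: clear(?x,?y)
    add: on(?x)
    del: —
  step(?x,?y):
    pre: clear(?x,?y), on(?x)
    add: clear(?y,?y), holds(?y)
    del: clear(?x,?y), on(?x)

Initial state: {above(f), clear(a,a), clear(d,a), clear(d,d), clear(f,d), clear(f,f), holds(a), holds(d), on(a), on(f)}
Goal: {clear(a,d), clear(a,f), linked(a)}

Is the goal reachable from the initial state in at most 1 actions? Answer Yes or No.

1. push(a,f)  →  {above(f), clear(a,a), clear(a,f), clear(d,a), clear(d,d), clear(f,d), clear(f,f), holds(a), holds(d), linked(a), on(a), on(f)}
2. free(d,d)  →  {above(f), clear(a,a), clear(a,f), clear(d,a), clear(d,d), clear(f,d), clear(f,f), holds(a), holds(d), linked(a), on(a), on(d), on(f)}
3. push(a,d)  →  {above(f), clear(a,a), clear(a,d), clear(a,f), clear(d,a), clear(d,d), clear(f,d), clear(f,f), holds(a), holds(d), linked(a), on(a), on(d), on(f)}
optimal plan length = 3; 3 > 1

No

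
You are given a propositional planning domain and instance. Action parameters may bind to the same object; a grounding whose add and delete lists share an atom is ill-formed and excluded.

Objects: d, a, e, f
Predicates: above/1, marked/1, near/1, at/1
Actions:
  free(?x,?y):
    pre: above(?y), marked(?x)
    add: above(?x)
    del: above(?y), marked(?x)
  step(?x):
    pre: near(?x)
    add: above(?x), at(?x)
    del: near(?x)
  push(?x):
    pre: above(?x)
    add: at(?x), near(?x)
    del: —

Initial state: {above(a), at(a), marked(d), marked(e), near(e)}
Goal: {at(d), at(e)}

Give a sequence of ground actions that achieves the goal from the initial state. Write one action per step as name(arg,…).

free(d,a); step(e); push(d)

1. free(d,a)  →  {above(d), at(a), marked(e), near(e)}
2. step(e)  →  {above(d), above(e), at(a), at(e), marked(e)}
3. push(d)  →  {above(d), above(e), at(a), at(d), at(e), marked(e), near(d)}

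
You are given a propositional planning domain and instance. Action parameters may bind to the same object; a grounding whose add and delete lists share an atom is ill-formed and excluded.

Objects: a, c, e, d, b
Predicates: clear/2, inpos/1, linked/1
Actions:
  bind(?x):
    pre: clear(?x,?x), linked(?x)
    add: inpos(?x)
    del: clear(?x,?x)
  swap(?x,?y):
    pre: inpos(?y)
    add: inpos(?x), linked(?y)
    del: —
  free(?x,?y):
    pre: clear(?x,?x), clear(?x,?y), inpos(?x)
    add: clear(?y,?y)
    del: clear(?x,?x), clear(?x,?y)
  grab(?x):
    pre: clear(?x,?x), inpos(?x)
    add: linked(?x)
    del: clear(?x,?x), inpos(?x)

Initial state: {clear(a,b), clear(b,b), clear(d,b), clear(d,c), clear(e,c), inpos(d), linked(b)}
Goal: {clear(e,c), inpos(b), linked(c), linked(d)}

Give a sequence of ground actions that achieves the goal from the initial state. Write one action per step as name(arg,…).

swap(c,d); swap(b,c)

1. swap(c,d)  →  {clear(a,b), clear(b,b), clear(d,b), clear(d,c), clear(e,c), inpos(c), inpos(d), linked(b), linked(d)}
2. swap(b,c)  →  {clear(a,b), clear(b,b), clear(d,b), clear(d,c), clear(e,c), inpos(b), inpos(c), inpos(d), linked(b), linked(c), linked(d)}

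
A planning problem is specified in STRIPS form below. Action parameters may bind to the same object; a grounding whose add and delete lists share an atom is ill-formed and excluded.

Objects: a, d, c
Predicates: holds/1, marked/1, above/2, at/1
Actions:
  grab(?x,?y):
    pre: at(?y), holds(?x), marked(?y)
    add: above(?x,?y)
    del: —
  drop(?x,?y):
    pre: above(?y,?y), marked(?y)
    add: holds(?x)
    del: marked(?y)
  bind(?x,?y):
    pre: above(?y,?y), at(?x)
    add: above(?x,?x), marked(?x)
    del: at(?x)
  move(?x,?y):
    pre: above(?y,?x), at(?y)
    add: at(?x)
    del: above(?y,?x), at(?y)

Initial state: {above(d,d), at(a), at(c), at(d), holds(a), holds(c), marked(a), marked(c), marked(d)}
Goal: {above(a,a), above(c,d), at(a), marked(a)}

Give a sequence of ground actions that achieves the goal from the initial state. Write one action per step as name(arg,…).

1. grab(a,a)  →  {above(a,a), above(d,d), at(a), at(c), at(d), holds(a), holds(c), marked(a), marked(c), marked(d)}
2. grab(c,d)  →  {above(a,a), above(c,d), above(d,d), at(a), at(c), at(d), holds(a), holds(c), marked(a), marked(c), marked(d)}

grab(a,a); grab(c,d)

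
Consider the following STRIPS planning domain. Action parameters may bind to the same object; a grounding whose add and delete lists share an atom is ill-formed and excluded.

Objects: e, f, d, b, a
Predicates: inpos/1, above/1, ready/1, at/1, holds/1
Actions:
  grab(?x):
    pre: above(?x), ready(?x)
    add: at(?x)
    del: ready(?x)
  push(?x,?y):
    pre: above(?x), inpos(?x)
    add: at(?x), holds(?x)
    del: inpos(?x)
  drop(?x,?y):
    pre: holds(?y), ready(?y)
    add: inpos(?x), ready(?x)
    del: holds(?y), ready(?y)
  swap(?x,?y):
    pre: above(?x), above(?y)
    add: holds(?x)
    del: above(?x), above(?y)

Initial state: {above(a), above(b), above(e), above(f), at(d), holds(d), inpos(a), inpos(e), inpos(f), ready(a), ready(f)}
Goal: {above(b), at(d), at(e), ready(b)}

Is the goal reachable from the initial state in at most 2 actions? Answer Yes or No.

1. push(e,e)  →  {above(a), above(b), above(e), above(f), at(d), at(e), holds(d), holds(e), inpos(a), inpos(f), ready(a), ready(f)}
2. push(f,e)  →  {above(a), above(b), above(e), above(f), at(d), at(e), at(f), holds(d), holds(e), holds(f), inpos(a), ready(a), ready(f)}
3. drop(b,f)  →  {above(a), above(b), above(e), above(f), at(d), at(e), at(f), holds(d), holds(e), inpos(a), inpos(b), ready(a), ready(b)}
optimal plan length = 3; 3 > 2

No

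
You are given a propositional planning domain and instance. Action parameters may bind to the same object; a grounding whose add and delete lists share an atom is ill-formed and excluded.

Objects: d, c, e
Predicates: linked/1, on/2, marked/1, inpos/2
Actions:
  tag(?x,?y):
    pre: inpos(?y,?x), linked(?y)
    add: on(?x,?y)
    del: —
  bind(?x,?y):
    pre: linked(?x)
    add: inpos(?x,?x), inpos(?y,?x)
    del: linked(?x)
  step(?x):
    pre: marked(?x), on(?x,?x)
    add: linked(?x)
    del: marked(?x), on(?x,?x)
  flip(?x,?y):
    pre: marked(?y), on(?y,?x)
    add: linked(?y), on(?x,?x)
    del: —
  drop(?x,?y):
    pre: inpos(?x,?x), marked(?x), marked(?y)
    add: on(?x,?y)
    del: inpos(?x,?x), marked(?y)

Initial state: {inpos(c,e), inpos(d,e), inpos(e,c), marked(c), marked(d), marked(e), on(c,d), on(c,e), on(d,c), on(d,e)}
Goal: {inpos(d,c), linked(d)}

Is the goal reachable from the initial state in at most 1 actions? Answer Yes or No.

1. flip(d,c)  →  {inpos(c,e), inpos(d,e), inpos(e,c), linked(c), marked(c), marked(d), marked(e), on(c,d), on(c,e), on(d,c), on(d,d), on(d,e)}
2. bind(c,d)  →  {inpos(c,c), inpos(c,e), inpos(d,c), inpos(d,e), inpos(e,c), marked(c), marked(d), marked(e), on(c,d), on(c,e), on(d,c), on(d,d), on(d,e)}
3. step(d)  →  {inpos(c,c), inpos(c,e), inpos(d,c), inpos(d,e), inpos(e,c), linked(d), marked(c), marked(e), on(c,d), on(c,e), on(d,c), on(d,e)}
optimal plan length = 3; 3 > 1

No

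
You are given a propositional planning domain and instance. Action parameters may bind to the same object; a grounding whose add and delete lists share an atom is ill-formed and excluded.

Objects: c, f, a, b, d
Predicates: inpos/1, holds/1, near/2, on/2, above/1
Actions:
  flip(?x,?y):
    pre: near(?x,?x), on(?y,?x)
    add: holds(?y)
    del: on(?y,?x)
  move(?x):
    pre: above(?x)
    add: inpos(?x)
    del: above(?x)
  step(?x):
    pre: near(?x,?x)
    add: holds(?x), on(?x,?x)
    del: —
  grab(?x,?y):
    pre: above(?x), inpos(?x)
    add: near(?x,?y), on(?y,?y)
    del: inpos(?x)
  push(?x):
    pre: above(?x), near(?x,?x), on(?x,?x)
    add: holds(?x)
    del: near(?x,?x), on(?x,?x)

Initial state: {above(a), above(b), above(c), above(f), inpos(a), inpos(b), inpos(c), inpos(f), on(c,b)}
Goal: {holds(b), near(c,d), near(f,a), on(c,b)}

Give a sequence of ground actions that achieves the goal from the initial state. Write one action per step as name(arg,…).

1. grab(c,d)  →  {above(a), above(b), above(c), above(f), inpos(a), inpos(b), inpos(f), near(c,d), on(c,b), on(d,d)}
2. grab(f,a)  →  {above(a), above(b), above(c), above(f), inpos(a), inpos(b), near(c,d), near(f,a), on(a,a), on(c,b), on(d,d)}
3. grab(b,b)  →  {above(a), above(b), above(c), above(f), inpos(a), near(b,b), near(c,d), near(f,a), on(a,a), on(b,b), on(c,b), on(d,d)}
4. flip(b,b)  →  {above(a), above(b), above(c), above(f), holds(b), inpos(a), near(b,b), near(c,d), near(f,a), on(a,a), on(c,b), on(d,d)}

grab(c,d); grab(f,a); grab(b,b); flip(b,b)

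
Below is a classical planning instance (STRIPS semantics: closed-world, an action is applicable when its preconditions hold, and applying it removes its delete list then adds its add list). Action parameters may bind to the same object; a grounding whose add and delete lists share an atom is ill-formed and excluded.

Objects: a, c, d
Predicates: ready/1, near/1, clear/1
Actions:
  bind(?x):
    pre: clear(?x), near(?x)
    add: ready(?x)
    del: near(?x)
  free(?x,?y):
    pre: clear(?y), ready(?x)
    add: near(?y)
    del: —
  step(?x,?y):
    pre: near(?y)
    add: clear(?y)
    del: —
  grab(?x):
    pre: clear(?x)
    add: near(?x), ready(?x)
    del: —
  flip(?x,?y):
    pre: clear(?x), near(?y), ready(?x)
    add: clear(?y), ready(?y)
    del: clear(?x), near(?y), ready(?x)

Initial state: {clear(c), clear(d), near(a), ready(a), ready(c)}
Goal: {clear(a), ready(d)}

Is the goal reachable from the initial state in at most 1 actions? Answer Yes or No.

1. step(a,a)  →  {clear(a), clear(c), clear(d), near(a), ready(a), ready(c)}
2. grab(d)  →  {clear(a), clear(c), clear(d), near(a), near(d), ready(a), ready(c), ready(d)}
optimal plan length = 2; 2 > 1

No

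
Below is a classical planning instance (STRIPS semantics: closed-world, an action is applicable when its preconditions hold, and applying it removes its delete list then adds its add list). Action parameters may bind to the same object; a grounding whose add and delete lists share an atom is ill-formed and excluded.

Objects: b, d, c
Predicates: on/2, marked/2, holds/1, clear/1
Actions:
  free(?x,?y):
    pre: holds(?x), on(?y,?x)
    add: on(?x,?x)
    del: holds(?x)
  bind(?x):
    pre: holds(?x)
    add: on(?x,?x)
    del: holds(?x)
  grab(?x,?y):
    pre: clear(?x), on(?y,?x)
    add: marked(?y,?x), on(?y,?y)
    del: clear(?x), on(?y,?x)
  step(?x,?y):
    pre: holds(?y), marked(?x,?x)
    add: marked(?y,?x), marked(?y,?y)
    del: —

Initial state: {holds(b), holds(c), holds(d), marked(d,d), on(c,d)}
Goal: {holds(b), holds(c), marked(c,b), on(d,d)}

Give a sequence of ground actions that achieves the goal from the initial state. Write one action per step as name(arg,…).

free(d,c); step(d,b); step(b,c)

1. free(d,c)  →  {holds(b), holds(c), marked(d,d), on(c,d), on(d,d)}
2. step(d,b)  →  {holds(b), holds(c), marked(b,b), marked(b,d), marked(d,d), on(c,d), on(d,d)}
3. step(b,c)  →  {holds(b), holds(c), marked(b,b), marked(b,d), marked(c,b), marked(c,c), marked(d,d), on(c,d), on(d,d)}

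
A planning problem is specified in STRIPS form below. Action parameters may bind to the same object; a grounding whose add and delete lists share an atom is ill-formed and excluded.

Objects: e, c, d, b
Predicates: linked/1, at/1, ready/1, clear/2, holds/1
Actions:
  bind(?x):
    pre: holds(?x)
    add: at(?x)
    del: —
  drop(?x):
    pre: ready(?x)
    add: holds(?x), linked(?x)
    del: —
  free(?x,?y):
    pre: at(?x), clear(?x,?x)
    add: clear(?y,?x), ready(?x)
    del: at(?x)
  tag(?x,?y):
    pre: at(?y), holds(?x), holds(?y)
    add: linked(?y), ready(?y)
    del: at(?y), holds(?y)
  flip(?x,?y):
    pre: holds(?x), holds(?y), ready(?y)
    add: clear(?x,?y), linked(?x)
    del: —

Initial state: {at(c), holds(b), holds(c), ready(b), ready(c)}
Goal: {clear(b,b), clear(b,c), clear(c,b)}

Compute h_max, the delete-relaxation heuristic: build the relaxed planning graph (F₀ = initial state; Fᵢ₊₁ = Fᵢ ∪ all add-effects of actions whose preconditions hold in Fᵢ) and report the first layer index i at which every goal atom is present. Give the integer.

F0 = init (5 atoms)
F1 = F0 ∪ {at(b), clear(b,b), clear(b,c), clear(c,b), clear(c,c), linked(b), linked(c)}  (12 atoms)
goal ⊆ F1  ⇒  h_max = 1

1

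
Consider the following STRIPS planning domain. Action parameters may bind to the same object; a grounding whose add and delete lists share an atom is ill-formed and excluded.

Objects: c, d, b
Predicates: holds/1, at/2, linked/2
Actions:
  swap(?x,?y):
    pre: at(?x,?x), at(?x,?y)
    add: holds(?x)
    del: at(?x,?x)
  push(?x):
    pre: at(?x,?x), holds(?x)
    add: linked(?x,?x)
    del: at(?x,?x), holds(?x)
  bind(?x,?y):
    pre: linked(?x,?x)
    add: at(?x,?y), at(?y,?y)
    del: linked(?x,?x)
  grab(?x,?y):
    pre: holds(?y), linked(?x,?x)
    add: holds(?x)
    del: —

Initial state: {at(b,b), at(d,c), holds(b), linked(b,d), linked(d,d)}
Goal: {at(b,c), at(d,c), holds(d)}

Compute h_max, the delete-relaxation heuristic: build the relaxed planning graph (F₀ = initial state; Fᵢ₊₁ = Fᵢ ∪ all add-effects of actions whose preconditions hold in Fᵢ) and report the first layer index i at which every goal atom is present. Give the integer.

2

F0 = init (5 atoms)
F1 = F0 ∪ {at(c,c), at(d,b), at(d,d), holds(d), linked(b,b)}  (10 atoms)
F2 = F1 ∪ {at(b,c), at(b,d), holds(c)}  (13 atoms)
goal ⊆ F2  ⇒  h_max = 2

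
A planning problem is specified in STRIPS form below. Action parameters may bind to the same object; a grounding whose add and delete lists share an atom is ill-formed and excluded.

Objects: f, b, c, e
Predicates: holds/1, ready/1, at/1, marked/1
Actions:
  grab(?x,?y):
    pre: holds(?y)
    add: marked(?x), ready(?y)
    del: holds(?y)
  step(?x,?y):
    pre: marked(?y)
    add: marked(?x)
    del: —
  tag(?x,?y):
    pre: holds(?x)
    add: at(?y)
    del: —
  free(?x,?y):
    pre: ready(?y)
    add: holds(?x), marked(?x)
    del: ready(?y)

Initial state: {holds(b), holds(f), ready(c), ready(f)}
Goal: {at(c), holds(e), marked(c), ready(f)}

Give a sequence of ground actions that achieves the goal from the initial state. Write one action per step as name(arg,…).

grab(c,f); tag(b,c); free(e,c)

1. grab(c,f)  →  {holds(b), marked(c), ready(c), ready(f)}
2. tag(b,c)  →  {at(c), holds(b), marked(c), ready(c), ready(f)}
3. free(e,c)  →  {at(c), holds(b), holds(e), marked(c), marked(e), ready(f)}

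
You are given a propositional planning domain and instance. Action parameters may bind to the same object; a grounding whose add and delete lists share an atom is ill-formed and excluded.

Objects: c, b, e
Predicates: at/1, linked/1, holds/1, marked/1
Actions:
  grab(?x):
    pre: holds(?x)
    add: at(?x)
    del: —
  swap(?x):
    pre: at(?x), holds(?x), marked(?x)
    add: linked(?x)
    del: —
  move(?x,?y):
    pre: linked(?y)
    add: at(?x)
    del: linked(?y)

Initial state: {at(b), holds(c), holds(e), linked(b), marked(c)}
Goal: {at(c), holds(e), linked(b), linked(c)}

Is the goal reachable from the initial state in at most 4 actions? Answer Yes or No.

Yes

1. grab(c)  →  {at(b), at(c), holds(c), holds(e), linked(b), marked(c)}
2. swap(c)  →  {at(b), at(c), holds(c), holds(e), linked(b), linked(c), marked(c)}
optimal plan length = 2; 2 ≤ 4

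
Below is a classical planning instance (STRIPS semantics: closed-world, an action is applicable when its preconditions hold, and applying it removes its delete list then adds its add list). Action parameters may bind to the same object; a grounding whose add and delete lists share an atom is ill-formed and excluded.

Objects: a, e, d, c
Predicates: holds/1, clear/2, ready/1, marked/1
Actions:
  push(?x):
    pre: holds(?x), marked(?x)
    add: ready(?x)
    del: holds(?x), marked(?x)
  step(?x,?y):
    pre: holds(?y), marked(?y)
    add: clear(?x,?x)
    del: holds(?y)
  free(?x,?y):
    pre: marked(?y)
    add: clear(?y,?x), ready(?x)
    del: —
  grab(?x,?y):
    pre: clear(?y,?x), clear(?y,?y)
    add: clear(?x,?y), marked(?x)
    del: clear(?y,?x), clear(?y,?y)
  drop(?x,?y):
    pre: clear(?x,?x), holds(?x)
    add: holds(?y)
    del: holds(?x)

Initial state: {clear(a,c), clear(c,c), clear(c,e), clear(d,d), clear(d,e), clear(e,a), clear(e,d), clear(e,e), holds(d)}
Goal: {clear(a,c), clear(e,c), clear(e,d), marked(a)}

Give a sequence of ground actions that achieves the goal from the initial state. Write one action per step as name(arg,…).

grab(a,e); grab(e,c)

1. grab(a,e)  →  {clear(a,c), clear(a,e), clear(c,c), clear(c,e), clear(d,d), clear(d,e), clear(e,d), holds(d), marked(a)}
2. grab(e,c)  →  {clear(a,c), clear(a,e), clear(d,d), clear(d,e), clear(e,c), clear(e,d), holds(d), marked(a), marked(e)}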